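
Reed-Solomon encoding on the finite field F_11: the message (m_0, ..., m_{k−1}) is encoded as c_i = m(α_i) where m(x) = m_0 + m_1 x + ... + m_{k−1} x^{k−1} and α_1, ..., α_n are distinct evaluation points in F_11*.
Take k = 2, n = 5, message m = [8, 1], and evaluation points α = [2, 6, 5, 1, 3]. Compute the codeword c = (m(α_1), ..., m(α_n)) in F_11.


c = [10, 3, 2, 9, 0]

Message polynomial: m(x) = 8 + 1·x (mod 11).
For each evaluation point α_i, compute m(α_i) mod 11:
  α_1 = 2: Horner steps 1 → 10, so m(2) = 10.
  α_2 = 6: Horner steps 1 → 3, so m(6) = 3.
  α_3 = 5: Horner steps 1 → 2, so m(5) = 2.
  α_4 = 1: Horner steps 1 → 9, so m(1) = 9.
  α_5 = 3: Horner steps 1 → 0, so m(3) = 0.
Codeword c = [10, 3, 2, 9, 0] ∈ F_11^5.


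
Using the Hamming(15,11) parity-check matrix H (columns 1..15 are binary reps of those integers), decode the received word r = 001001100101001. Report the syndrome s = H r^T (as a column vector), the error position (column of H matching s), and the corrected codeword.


s = (1, 0, 1, 1)^T, error position = 11, corrected codeword c = 001001100111001

Compute s = H r^T mod 2 one row at a time:
  s_1 = 0 + 0 + 1 + 0 + 1 + 0 + 0 + 1 = 3 ≡ 1 (mod 2).
  s_2 = 0 + 0 + 1 + 1 + 1 + 0 + 0 + 1 = 4 ≡ 0 (mod 2).
  s_3 = 0 + 1 + 1 + 1 + 1 + 0 + 0 + 1 = 5 ≡ 1 (mod 2).
  s_4 = 0 + 1 + 0 + 1 + 0 + 0 + 0 + 1 = 3 ≡ 1 (mod 2).
s = (1, 0, 1, 1)^T — this equals column 11 of H (binary 1011), so error is at position 11.
Correct: flip bit 11 of r = 001001100101001 to get c = 001001100111001.


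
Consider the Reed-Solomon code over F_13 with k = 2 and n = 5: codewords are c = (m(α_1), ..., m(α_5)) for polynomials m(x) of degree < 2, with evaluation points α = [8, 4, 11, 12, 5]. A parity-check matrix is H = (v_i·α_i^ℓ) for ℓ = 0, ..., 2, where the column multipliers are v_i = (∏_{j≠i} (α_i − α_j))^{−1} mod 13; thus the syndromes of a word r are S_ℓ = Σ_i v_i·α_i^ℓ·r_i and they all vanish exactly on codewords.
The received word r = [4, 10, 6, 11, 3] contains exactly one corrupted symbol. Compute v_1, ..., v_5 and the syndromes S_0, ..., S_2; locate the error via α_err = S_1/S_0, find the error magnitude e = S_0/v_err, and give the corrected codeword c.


S = (10, 11, 3), error at position 5, error magnitude e = 1, c = [4, 10, 6, 11, 2].

Step 1: column multipliers v_i = (∏_{j≠i}(α_i − α_j))^{−1} mod 13.
  i = 1 (α = 8): (8−4)(8−11)(8−12)(8−5) = 4·(−3)·(−4)·3 = 144 ≡ 1, so v_1 = 1^{−1} = 1 (mod 13).
  i = 2 (α = 4): (4−8)(4−11)(4−12)(4−5) = (−4)·(−7)·(−8)·(−1) = 224 ≡ 3, so v_2 = 3^{−1} = 9 (mod 13).
  i = 3 (α = 11): (11−8)(11−4)(11−12)(11−5) = 3·7·(−1)·6 = −126 ≡ 4, so v_3 = 4^{−1} = 10 (mod 13).
  i = 4 (α = 12): (12−8)(12−4)(12−11)(12−5) = 4·8·1·7 = 224 ≡ 3, so v_4 = 3^{−1} = 9 (mod 13).
  i = 5 (α = 5): (5−8)(5−4)(5−11)(5−12) = (−3)·1·(−6)·(−7) = −126 ≡ 4, so v_5 = 4^{−1} = 10 (mod 13).
  v = [1, 9, 10, 9, 10].
Step 2: syndromes of r = [4, 10, 6, 11, 3] (all sums mod 13).
  S_0 = Σ v_i r_i = 1·4 + 9·10 + 10·6 + 9·11 + 10·3 = 283 ≡ 10.
  S_1 = Σ v_i α_i r_i = 1·8·4 + 9·4·10 + 10·11·6 + 9·12·11 + 10·5·3 = 2390 ≡ 11.
  α_i^2 mod 13 = [12, 3, 4, 1, 12].
  S_2 = Σ v_i α_i^2 r_i = 1·12·4 + 9·3·10 + 10·4·6 + 9·1·11 + 10·12·3 = 1017 ≡ 3.
  S = (10, 11, 3) ≠ 0, so r is not a codeword (an error is present).
Step 3: locate the error. For a single error e at position i, S_ℓ = v_i·e·α_i^ℓ, so α_err = S_1/S_0.
  S_0^{−1} = 10^{−1} = 4 (mod 13), so α_err = 11·4 = 44 ≡ 5 = α_5. Error position i = 5.
  Consistency check: S_2/S_1 = 3·6 = 18 ≡ 5 = α_err ✓ (single-error assumption holds).
Step 4: error magnitude e = S_0/v_5 = S_0·∏_{j≠5}(α_5 − α_j) = 10·4 = 40 ≡ 1 (mod 13).
Step 5: correct position 5: c_5 = r_5 − e = 3 − 1 ≡ 2 (mod 13). Hence c = [4, 10, 6, 11, 2].
  Check: interpolating c through the α_i gives m(x) = 3 + 5·x (degree < 2) with m(α_i) = c_i for every i, so c is indeed a codeword.


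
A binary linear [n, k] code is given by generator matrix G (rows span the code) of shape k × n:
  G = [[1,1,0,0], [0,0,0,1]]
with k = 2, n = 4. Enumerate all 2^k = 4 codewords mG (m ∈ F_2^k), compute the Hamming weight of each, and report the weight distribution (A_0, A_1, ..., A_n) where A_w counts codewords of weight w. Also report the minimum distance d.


Weight distribution: A_0 = 1, A_1 = 1, A_2 = 1, A_3 = 1. Minimum distance d = 1.

Enumerate all 2^2 = 4 messages m ∈ F_2^2.
For each, compute codeword c = mG in F_2^4, then tally its weight.
  m = 00 → c = 0000, weight = 0.
  m = 10 → c = 1100, weight = 2.
  m = 01 → c = 0001, weight = 1.
  m = 11 → c = 1101, weight = 3.
Tally weights:
  weight 0: 1 codewords.
  weight 1: 1 codewords.
  weight 2: 1 codewords.
  weight 3: 1 codewords.
Minimum distance d = smallest w > 0 with A_w > 0 = 1.
Sanity: Σ A_w = 4 = 2^2 = 4 ✓.


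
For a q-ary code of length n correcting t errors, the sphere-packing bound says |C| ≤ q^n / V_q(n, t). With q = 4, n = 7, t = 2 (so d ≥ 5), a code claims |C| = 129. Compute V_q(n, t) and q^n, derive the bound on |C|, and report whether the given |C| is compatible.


V_q(n, t) = 211, q^n = 16384, Hamming bound = 77, |C| = 129 > bound (violated).

Step 1: Compute V_q(n, t) = Σ_{j=0}^2 C(n, j) (q−1)^j.
  j = 0: C(7,0)·(3)^0 = 1·1 = 1.
  j = 1: C(7,1)·(3)^1 = 7·3 = 21.
  j = 2: C(7,2)·(3)^2 = 21·9 = 189.
  V_q(n, t) = 1 + 21 + 189 = 211.
Step 2: q^n = 4^7 = 16384.
Step 3: Hamming bound ⌊q^n / V_q(n,t)⌋ = ⌊16384/211⌋ = 77.
Step 4: Compare |C| = 129 to 77: violated.
The claimed |C| lies above the Hamming bound, so no 4-ary code of length 7 with d ≥ 5 can have 129 codewords.


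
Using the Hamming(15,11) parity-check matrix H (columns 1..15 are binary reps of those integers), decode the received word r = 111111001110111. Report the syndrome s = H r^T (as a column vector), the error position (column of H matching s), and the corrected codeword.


s = (0, 0, 1, 1)^T, error position = 3, corrected codeword c = 110111001110111

Compute s = H r^T mod 2 one row at a time:
  s_1 = 0 + 1 + 1 + 1 + 0 + 1 + 1 + 1 = 6 ≡ 0 (mod 2).
  s_2 = 1 + 1 + 1 + 0 + 0 + 1 + 1 + 1 = 6 ≡ 0 (mod 2).
  s_3 = 1 + 1 + 1 + 0 + 1 + 1 + 1 + 1 = 7 ≡ 1 (mod 2).
  s_4 = 1 + 1 + 1 + 0 + 1 + 1 + 1 + 1 = 7 ≡ 1 (mod 2).
s = (0, 0, 1, 1)^T — this equals column 3 of H (binary 0011), so error is at position 3.
Correct: flip bit 3 of r = 111111001110111 to get c = 110111001110111.


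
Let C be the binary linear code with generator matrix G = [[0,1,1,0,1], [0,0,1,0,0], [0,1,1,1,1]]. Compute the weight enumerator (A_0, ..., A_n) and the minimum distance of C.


Weight distribution: A_0 = 1, A_1 = 2, A_2 = 2, A_3 = 2, A_4 = 1. Minimum distance d = 1.

Enumerate all 2^3 = 8 messages m ∈ F_2^3.
For each, compute codeword c = mG in F_2^5, then tally its weight.
  m = 000 → c = 00000, weight = 0.
  m = 100 → c = 01101, weight = 3.
  m = 010 → c = 00100, weight = 1.
  m = 110 → c = 01001, weight = 2.
  m = 001 → c = 01111, weight = 4.
  m = 101 → c = 00010, weight = 1.
  m = 011 → c = 01011, weight = 3.
  m = 111 → c = 00110, weight = 2.
Tally weights:
  weight 0: 1 codewords.
  weight 1: 2 codewords.
  weight 2: 2 codewords.
  weight 3: 2 codewords.
  weight 4: 1 codewords.
Minimum distance d = smallest w > 0 with A_w > 0 = 1.
Sanity: Σ A_w = 8 = 2^3 = 8 ✓.


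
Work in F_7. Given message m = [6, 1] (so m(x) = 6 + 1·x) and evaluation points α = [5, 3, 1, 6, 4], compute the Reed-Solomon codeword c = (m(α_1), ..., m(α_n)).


c = [4, 2, 0, 5, 3]

Message polynomial: m(x) = 6 + 1·x (mod 7).
For each evaluation point α_i, compute m(α_i) mod 7:
  α_1 = 5: Horner steps 1 → 4, so m(5) = 4.
  α_2 = 3: Horner steps 1 → 2, so m(3) = 2.
  α_3 = 1: Horner steps 1 → 0, so m(1) = 0.
  α_4 = 6: Horner steps 1 → 5, so m(6) = 5.
  α_5 = 4: Horner steps 1 → 3, so m(4) = 3.
Codeword c = [4, 2, 0, 5, 3] ∈ F_7^5.


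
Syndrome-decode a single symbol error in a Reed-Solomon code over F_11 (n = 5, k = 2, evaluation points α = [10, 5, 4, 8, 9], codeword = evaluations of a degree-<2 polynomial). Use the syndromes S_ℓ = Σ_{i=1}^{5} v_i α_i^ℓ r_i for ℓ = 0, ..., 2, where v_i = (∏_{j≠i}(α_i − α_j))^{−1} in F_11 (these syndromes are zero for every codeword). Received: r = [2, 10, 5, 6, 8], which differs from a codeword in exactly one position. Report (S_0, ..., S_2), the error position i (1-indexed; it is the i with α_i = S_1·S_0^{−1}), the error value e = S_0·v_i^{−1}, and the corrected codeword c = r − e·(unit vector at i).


S = (7, 1, 8), error at position 4, error magnitude e = 3, c = [2, 10, 5, 3, 8].

Step 1: column multipliers v_i = (∏_{j≠i}(α_i − α_j))^{−1} mod 11.
  i = 1 (α = 10): (10−5)(10−4)(10−8)(10−9) = 5·6·2·1 = 60 ≡ 5, so v_1 = 5^{−1} = 9 (mod 11).
  i = 2 (α = 5): (5−10)(5−4)(5−8)(5−9) = (−5)·1·(−3)·(−4) = −60 ≡ 6, so v_2 = 6^{−1} = 2 (mod 11).
  i = 3 (α = 4): (4−10)(4−5)(4−8)(4−9) = (−6)·(−1)·(−4)·(−5) = 120 ≡ 10, so v_3 = 10^{−1} = 10 (mod 11).
  i = 4 (α = 8): (8−10)(8−5)(8−4)(8−9) = (−2)·3·4·(−1) = 24 ≡ 2, so v_4 = 2^{−1} = 6 (mod 11).
  i = 5 (α = 9): (9−10)(9−5)(9−4)(9−8) = (−1)·4·5·1 = −20 ≡ 2, so v_5 = 2^{−1} = 6 (mod 11).
  v = [9, 2, 10, 6, 6].
Step 2: syndromes of r = [2, 10, 5, 6, 8] (all sums mod 11).
  S_0 = Σ v_i r_i = 9·2 + 2·10 + 10·5 + 6·6 + 6·8 = 172 ≡ 7.
  S_1 = Σ v_i α_i r_i = 9·10·2 + 2·5·10 + 10·4·5 + 6·8·6 + 6·9·8 = 1200 ≡ 1.
  α_i^2 mod 11 = [1, 3, 5, 9, 4].
  S_2 = Σ v_i α_i^2 r_i = 9·1·2 + 2·3·10 + 10·5·5 + 6·9·6 + 6·4·8 = 844 ≡ 8.
  S = (7, 1, 8) ≠ 0, so r is not a codeword (an error is present).
Step 3: locate the error. For a single error e at position i, S_ℓ = v_i·e·α_i^ℓ, so α_err = S_1/S_0.
  S_0^{−1} = 7^{−1} = 8 (mod 11), so α_err = 1·8 = 8 ≡ 8 = α_4. Error position i = 4.
  Consistency check: S_2/S_1 = 8·1 = 8 ≡ 8 = α_err ✓ (single-error assumption holds).
Step 4: error magnitude e = S_0/v_4 = S_0·∏_{j≠4}(α_4 − α_j) = 7·2 = 14 ≡ 3 (mod 11).
Step 5: correct position 4: c_4 = r_4 − e = 6 − 3 ≡ 3 (mod 11). Hence c = [2, 10, 5, 3, 8].
  Check: interpolating c through the α_i gives m(x) = 7 + 5·x (degree < 2) with m(α_i) = c_i for every i, so c is indeed a codeword.


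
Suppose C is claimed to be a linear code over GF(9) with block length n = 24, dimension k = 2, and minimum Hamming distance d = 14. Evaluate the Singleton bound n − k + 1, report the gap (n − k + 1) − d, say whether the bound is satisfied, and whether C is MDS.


Singleton RHS = n − k + 1 = 23, slack = 9, bound satisfied, not MDS.

Singleton bound: d ≤ n − k + 1.
Here n = 24, k = 2, so n − k + 1 = 23.
Given d = 14, check d ≤ 23: YES.
Slack = (n − k + 1) − d = 9.
The code is NOT MDS (slack = 9 > 0).
Description: the claimed parameters are [24, 2, 14]_9; such a code would be non-MDS.


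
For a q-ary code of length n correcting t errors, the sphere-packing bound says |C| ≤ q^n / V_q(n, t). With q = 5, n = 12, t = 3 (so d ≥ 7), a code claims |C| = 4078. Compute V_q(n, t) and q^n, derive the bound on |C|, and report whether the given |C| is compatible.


V_q(n, t) = 15185, q^n = 244140625, Hamming bound = 16077, |C| = 4078 ≤ bound (satisfied).

Step 1: Compute V_q(n, t) = Σ_{j=0}^3 C(n, j) (q−1)^j.
  j = 0: C(12,0)·(4)^0 = 1·1 = 1.
  j = 1: C(12,1)·(4)^1 = 12·4 = 48.
  j = 2: C(12,2)·(4)^2 = 66·16 = 1056.
  j = 3: C(12,3)·(4)^3 = 220·64 = 14080.
  V_q(n, t) = 1 + 48 + 1056 + 14080 = 15185.
Step 2: q^n = 5^12 = 244140625.
Step 3: Hamming bound ⌊q^n / V_q(n,t)⌋ = ⌊244140625/15185⌋ = 16077.
Step 4: Compare |C| = 4078 to 16077: satisfied.
The claimed |C| lies below the Hamming bound.


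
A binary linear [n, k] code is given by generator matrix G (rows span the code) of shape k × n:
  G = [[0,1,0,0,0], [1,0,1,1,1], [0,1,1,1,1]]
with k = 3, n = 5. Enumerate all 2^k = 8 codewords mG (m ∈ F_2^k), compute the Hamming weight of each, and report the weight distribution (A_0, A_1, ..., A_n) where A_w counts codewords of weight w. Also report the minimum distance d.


Weight distribution: A_0 = 1, A_1 = 2, A_2 = 1, A_3 = 1, A_4 = 2, A_5 = 1. Minimum distance d = 1.

Enumerate all 2^3 = 8 messages m ∈ F_2^3.
For each, compute codeword c = mG in F_2^5, then tally its weight.
  m = 000 → c = 00000, weight = 0.
  m = 100 → c = 01000, weight = 1.
  m = 010 → c = 10111, weight = 4.
  m = 110 → c = 11111, weight = 5.
  m = 001 → c = 01111, weight = 4.
  m = 101 → c = 00111, weight = 3.
  m = 011 → c = 11000, weight = 2.
  m = 111 → c = 10000, weight = 1.
Tally weights:
  weight 0: 1 codewords.
  weight 1: 2 codewords.
  weight 2: 1 codewords.
  weight 3: 1 codewords.
  weight 4: 2 codewords.
  weight 5: 1 codewords.
Minimum distance d = smallest w > 0 with A_w > 0 = 1.
Sanity: Σ A_w = 8 = 2^3 = 8 ✓.


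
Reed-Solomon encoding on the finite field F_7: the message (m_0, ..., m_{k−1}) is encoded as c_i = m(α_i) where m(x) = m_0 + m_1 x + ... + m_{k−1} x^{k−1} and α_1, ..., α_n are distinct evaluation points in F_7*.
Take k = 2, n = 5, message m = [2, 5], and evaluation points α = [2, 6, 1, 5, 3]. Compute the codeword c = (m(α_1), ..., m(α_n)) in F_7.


c = [5, 4, 0, 6, 3]

Message polynomial: m(x) = 2 + 5·x (mod 7).
For each evaluation point α_i, compute m(α_i) mod 7:
  α_1 = 2: Horner steps 5 → 5, so m(2) = 5.
  α_2 = 6: Horner steps 5 → 4, so m(6) = 4.
  α_3 = 1: Horner steps 5 → 0, so m(1) = 0.
  α_4 = 5: Horner steps 5 → 6, so m(5) = 6.
  α_5 = 3: Horner steps 5 → 3, so m(3) = 3.
Codeword c = [5, 4, 0, 6, 3] ∈ F_7^5.


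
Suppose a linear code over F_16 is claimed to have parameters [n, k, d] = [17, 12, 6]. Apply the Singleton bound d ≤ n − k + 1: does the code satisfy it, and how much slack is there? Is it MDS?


Singleton RHS = n − k + 1 = 6, slack = 0, bound satisfied, MDS.

Singleton bound: d ≤ n − k + 1.
Here n = 17, k = 12, so n − k + 1 = 6.
Given d = 6, check d ≤ 6: YES.
Slack = (n − k + 1) − d = 0.
The code is MDS (slack = 0).
Description: the claimed parameters are [17, 12, 6]_16; such a code would be MDS (meets Singleton bound).


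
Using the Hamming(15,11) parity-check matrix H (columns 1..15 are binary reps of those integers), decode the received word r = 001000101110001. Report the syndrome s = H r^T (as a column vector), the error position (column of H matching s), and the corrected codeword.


s = (0, 0, 1, 1)^T, error position = 3, corrected codeword c = 000000101110001

Compute s = H r^T mod 2 one row at a time:
  s_1 = 0 + 1 + 1 + 1 + 0 + 0 + 0 + 1 = 4 ≡ 0 (mod 2).
  s_2 = 0 + 0 + 0 + 1 + 0 + 0 + 0 + 1 = 2 ≡ 0 (mod 2).
  s_3 = 0 + 1 + 0 + 1 + 1 + 1 + 0 + 1 = 5 ≡ 1 (mod 2).
  s_4 = 0 + 1 + 0 + 1 + 1 + 1 + 0 + 1 = 5 ≡ 1 (mod 2).
s = (0, 0, 1, 1)^T — this equals column 3 of H (binary 0011), so error is at position 3.
Correct: flip bit 3 of r = 001000101110001 to get c = 000000101110001.


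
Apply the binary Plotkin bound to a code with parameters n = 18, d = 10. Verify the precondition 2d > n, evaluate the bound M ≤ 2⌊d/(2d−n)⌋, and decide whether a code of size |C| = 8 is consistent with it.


Plotkin bound M ≤ 10; given |C| = 8 ≤ bound (satisfied).

Check applicability: 2d = 20, n = 18.
2d − n = 2 > 0, so Plotkin applies.
Compute d/(2d−n) = 10/2 ≈ 5.0000.
⌊d/(2d−n)⌋ = 5.
Plotkin bound: M ≤ 2·5 = 10.
Given |C| = 8, check: satisfied.
This |C| is below the Plotkin bound.


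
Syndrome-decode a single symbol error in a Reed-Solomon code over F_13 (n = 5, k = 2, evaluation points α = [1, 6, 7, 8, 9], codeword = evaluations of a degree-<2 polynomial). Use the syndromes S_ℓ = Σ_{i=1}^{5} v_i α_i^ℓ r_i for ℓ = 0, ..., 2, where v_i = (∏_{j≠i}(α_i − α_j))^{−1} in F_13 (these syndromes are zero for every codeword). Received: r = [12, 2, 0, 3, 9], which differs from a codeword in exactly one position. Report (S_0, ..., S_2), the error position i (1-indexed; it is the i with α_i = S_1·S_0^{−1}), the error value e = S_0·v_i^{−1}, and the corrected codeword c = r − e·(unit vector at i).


S = (8, 12, 5), error at position 4, error magnitude e = 5, c = [12, 2, 0, 11, 9].

Step 1: column multipliers v_i = (∏_{j≠i}(α_i − α_j))^{−1} mod 13.
  i = 1 (α = 1): (1−6)(1−7)(1−8)(1−9) = (−5)·(−6)·(−7)·(−8) = 1680 ≡ 3, so v_1 = 3^{−1} = 9 (mod 13).
  i = 2 (α = 6): (6−1)(6−7)(6−8)(6−9) = 5·(−1)·(−2)·(−3) = −30 ≡ 9, so v_2 = 9^{−1} = 3 (mod 13).
  i = 3 (α = 7): (7−1)(7−6)(7−8)(7−9) = 6·1·(−1)·(−2) = 12 ≡ 12, so v_3 = 12^{−1} = 12 (mod 13).
  i = 4 (α = 8): (8−1)(8−6)(8−7)(8−9) = 7·2·1·(−1) = −14 ≡ 12, so v_4 = 12^{−1} = 12 (mod 13).
  i = 5 (α = 9): (9−1)(9−6)(9−7)(9−8) = 8·3·2·1 = 48 ≡ 9, so v_5 = 9^{−1} = 3 (mod 13).
  v = [9, 3, 12, 12, 3].
Step 2: syndromes of r = [12, 2, 0, 3, 9] (all sums mod 13).
  S_0 = Σ v_i r_i = 9·12 + 3·2 + 12·0 + 12·3 + 3·9 = 177 ≡ 8.
  S_1 = Σ v_i α_i r_i = 9·1·12 + 3·6·2 + 12·7·0 + 12·8·3 + 3·9·9 = 675 ≡ 12.
  α_i^2 mod 13 = [1, 10, 10, 12, 3].
  S_2 = Σ v_i α_i^2 r_i = 9·1·12 + 3·10·2 + 12·10·0 + 12·12·3 + 3·3·9 = 681 ≡ 5.
  S = (8, 12, 5) ≠ 0, so r is not a codeword (an error is present).
Step 3: locate the error. For a single error e at position i, S_ℓ = v_i·e·α_i^ℓ, so α_err = S_1/S_0.
  S_0^{−1} = 8^{−1} = 5 (mod 13), so α_err = 12·5 = 60 ≡ 8 = α_4. Error position i = 4.
  Consistency check: S_2/S_1 = 5·12 = 60 ≡ 8 = α_err ✓ (single-error assumption holds).
Step 4: error magnitude e = S_0/v_4 = S_0·∏_{j≠4}(α_4 − α_j) = 8·12 = 96 ≡ 5 (mod 13).
Step 5: correct position 4: c_4 = r_4 − e = 3 − 5 ≡ 11 (mod 13). Hence c = [12, 2, 0, 11, 9].
  Check: interpolating c through the α_i gives m(x) = 1 + 11·x (degree < 2) with m(α_i) = c_i for every i, so c is indeed a codeword.


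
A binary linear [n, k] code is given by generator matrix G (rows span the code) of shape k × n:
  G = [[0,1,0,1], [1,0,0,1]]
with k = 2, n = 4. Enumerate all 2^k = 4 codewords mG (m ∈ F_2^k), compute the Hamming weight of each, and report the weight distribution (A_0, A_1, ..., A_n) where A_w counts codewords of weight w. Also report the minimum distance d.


Weight distribution: A_0 = 1, A_2 = 3. Minimum distance d = 2.

Enumerate all 2^2 = 4 messages m ∈ F_2^2.
For each, compute codeword c = mG in F_2^4, then tally its weight.
  m = 00 → c = 0000, weight = 0.
  m = 10 → c = 0101, weight = 2.
  m = 01 → c = 1001, weight = 2.
  m = 11 → c = 1100, weight = 2.
Tally weights:
  weight 0: 1 codewords.
  weight 2: 3 codewords.
Minimum distance d = smallest w > 0 with A_w > 0 = 2.
Sanity: Σ A_w = 4 = 2^2 = 4 ✓.


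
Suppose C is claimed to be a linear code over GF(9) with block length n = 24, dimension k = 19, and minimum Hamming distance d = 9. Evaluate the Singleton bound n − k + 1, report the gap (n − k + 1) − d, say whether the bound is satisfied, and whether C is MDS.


Singleton RHS = n − k + 1 = 6, slack = -3, bound violated (no such code; not MDS).

Singleton bound: d ≤ n − k + 1.
Here n = 24, k = 19, so n − k + 1 = 6.
Given d = 9, check d ≤ 6: NO.
Slack = (n − k + 1) − d = -3.
The slack is negative: d = 9 exceeds n − k + 1 = 6 by 3, so the Singleton bound is violated and no linear [24, 19, 9]_9 code can exist. In particular it is not MDS (MDS requires d = n − k + 1 exactly).
Description: the claimed parameters are [24, 19, 9]_9; such a code would be impossible (violates the Singleton bound).


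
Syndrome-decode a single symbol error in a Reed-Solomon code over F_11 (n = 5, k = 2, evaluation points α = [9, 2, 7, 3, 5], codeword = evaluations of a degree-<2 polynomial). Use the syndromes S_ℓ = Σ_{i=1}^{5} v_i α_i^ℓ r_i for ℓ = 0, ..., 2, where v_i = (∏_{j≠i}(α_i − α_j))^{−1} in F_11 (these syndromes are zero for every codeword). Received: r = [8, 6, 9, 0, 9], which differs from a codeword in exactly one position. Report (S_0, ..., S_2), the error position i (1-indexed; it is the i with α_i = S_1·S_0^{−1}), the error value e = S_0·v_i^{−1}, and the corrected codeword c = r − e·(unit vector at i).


S = (8, 7, 2), error at position 5, error magnitude e = 10, c = [8, 6, 9, 0, 10].

Step 1: column multipliers v_i = (∏_{j≠i}(α_i − α_j))^{−1} mod 11.
  i = 1 (α = 9): (9−2)(9−7)(9−3)(9−5) = 7·2·6·4 = 336 ≡ 6, so v_1 = 6^{−1} = 2 (mod 11).
  i = 2 (α = 2): (2−9)(2−7)(2−3)(2−5) = (−7)·(−5)·(−1)·(−3) = 105 ≡ 6, so v_2 = 6^{−1} = 2 (mod 11).
  i = 3 (α = 7): (7−9)(7−2)(7−3)(7−5) = (−2)·5·4·2 = −80 ≡ 8, so v_3 = 8^{−1} = 7 (mod 11).
  i = 4 (α = 3): (3−9)(3−2)(3−7)(3−5) = (−6)·1·(−4)·(−2) = −48 ≡ 7, so v_4 = 7^{−1} = 8 (mod 11).
  i = 5 (α = 5): (5−9)(5−2)(5−7)(5−3) = (−4)·3·(−2)·2 = 48 ≡ 4, so v_5 = 4^{−1} = 3 (mod 11).
  v = [2, 2, 7, 8, 3].
Step 2: syndromes of r = [8, 6, 9, 0, 9] (all sums mod 11).
  S_0 = Σ v_i r_i = 2·8 + 2·6 + 7·9 + 8·0 + 3·9 = 118 ≡ 8.
  S_1 = Σ v_i α_i r_i = 2·9·8 + 2·2·6 + 7·7·9 + 8·3·0 + 3·5·9 = 744 ≡ 7.
  α_i^2 mod 11 = [4, 4, 5, 9, 3].
  S_2 = Σ v_i α_i^2 r_i = 2·4·8 + 2·4·6 + 7·5·9 + 8·9·0 + 3·3·9 = 508 ≡ 2.
  S = (8, 7, 2) ≠ 0, so r is not a codeword (an error is present).
Step 3: locate the error. For a single error e at position i, S_ℓ = v_i·e·α_i^ℓ, so α_err = S_1/S_0.
  S_0^{−1} = 8^{−1} = 7 (mod 11), so α_err = 7·7 = 49 ≡ 5 = α_5. Error position i = 5.
  Consistency check: S_2/S_1 = 2·8 = 16 ≡ 5 = α_err ✓ (single-error assumption holds).
Step 4: error magnitude e = S_0/v_5 = S_0·∏_{j≠5}(α_5 − α_j) = 8·4 = 32 ≡ 10 (mod 11).
Step 5: correct position 5: c_5 = r_5 − e = 9 − 10 ≡ 10 (mod 11). Hence c = [8, 6, 9, 0, 10].
  Check: interpolating c through the α_i gives m(x) = 7 + 5·x (degree < 2) with m(α_i) = c_i for every i, so c is indeed a codeword.


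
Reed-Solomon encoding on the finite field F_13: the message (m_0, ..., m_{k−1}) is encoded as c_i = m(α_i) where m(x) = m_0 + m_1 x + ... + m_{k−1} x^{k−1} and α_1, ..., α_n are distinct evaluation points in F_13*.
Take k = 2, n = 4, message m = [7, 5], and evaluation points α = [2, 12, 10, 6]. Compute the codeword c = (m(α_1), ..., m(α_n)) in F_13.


c = [4, 2, 5, 11]

Message polynomial: m(x) = 7 + 5·x (mod 13).
For each evaluation point α_i, compute m(α_i) mod 13:
  α_1 = 2: Horner steps 5 → 4, so m(2) = 4.
  α_2 = 12: Horner steps 5 → 2, so m(12) = 2.
  α_3 = 10: Horner steps 5 → 5, so m(10) = 5.
  α_4 = 6: Horner steps 5 → 11, so m(6) = 11.
Codeword c = [4, 2, 5, 11] ∈ F_13^4.


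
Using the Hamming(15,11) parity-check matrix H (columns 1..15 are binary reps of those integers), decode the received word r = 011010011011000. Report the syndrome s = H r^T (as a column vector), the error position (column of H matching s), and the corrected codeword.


s = (0, 0, 1, 0)^T, error position = 2, corrected codeword c = 001010011011000

Compute s = H r^T mod 2 one row at a time:
  s_1 = 1 + 1 + 0 + 1 + 1 + 0 + 0 + 0 = 4 ≡ 0 (mod 2).
  s_2 = 0 + 1 + 0 + 0 + 1 + 0 + 0 + 0 = 2 ≡ 0 (mod 2).
  s_3 = 1 + 1 + 0 + 0 + 0 + 1 + 0 + 0 = 3 ≡ 1 (mod 2).
  s_4 = 0 + 1 + 1 + 0 + 1 + 1 + 0 + 0 = 4 ≡ 0 (mod 2).
s = (0, 0, 1, 0)^T — this equals column 2 of H (binary 0010), so error is at position 2.
Correct: flip bit 2 of r = 011010011011000 to get c = 001010011011000.


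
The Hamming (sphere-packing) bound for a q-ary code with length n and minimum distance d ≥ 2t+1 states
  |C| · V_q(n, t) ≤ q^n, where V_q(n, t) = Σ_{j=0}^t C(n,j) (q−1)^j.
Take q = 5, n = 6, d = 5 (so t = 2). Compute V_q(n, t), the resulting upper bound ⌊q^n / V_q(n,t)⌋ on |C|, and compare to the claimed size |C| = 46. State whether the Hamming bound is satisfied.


V_q(n, t) = 265, q^n = 15625, Hamming bound = 58, |C| = 46 ≤ bound (satisfied).

Step 1: Compute V_q(n, t) = Σ_{j=0}^2 C(n, j) (q−1)^j.
  j = 0: C(6,0)·(4)^0 = 1·1 = 1.
  j = 1: C(6,1)·(4)^1 = 6·4 = 24.
  j = 2: C(6,2)·(4)^2 = 15·16 = 240.
  V_q(n, t) = 1 + 24 + 240 = 265.
Step 2: q^n = 5^6 = 15625.
Step 3: Hamming bound ⌊q^n / V_q(n,t)⌋ = ⌊15625/265⌋ = 58.
Step 4: Compare |C| = 46 to 58: satisfied.
The claimed |C| lies below the Hamming bound.


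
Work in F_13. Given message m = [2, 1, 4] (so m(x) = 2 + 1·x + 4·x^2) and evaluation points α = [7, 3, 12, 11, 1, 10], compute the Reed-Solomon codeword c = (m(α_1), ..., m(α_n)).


c = [10, 2, 5, 3, 7, 9]

Message polynomial: m(x) = 2 + 1·x + 4·x^2 (mod 13).
For each evaluation point α_i, compute m(α_i) mod 13:
  α_1 = 7: Horner steps 4 → 3 → 10, so m(7) = 10.
  α_2 = 3: Horner steps 4 → 0 → 2, so m(3) = 2.
  α_3 = 12: Horner steps 4 → 10 → 5, so m(12) = 5.
  α_4 = 11: Horner steps 4 → 6 → 3, so m(11) = 3.
  α_5 = 1: Horner steps 4 → 5 → 7, so m(1) = 7.
  α_6 = 10: Horner steps 4 → 2 → 9, so m(10) = 9.
Codeword c = [10, 2, 5, 3, 7, 9] ∈ F_13^6.


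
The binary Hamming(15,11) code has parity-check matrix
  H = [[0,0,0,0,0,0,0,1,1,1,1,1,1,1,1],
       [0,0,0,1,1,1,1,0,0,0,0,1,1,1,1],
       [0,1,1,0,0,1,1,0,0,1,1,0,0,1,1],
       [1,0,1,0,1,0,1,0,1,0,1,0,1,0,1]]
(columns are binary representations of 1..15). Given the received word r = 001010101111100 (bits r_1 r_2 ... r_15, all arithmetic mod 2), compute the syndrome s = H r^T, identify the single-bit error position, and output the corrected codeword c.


s = (1, 0, 0, 0)^T, error position = 8, corrected codeword c = 001010111111100

Compute s = H r^T mod 2 one row at a time:
  s_1 = 0 + 1 + 1 + 1 + 1 + 1 + 0 + 0 = 5 ≡ 1 (mod 2).
  s_2 = 0 + 1 + 0 + 1 + 1 + 1 + 0 + 0 = 4 ≡ 0 (mod 2).
  s_3 = 0 + 1 + 0 + 1 + 1 + 1 + 0 + 0 = 4 ≡ 0 (mod 2).
  s_4 = 0 + 1 + 1 + 1 + 1 + 1 + 1 + 0 = 6 ≡ 0 (mod 2).
s = (1, 0, 0, 0)^T — this equals column 8 of H (binary 1000), so error is at position 8.
Correct: flip bit 8 of r = 001010101111100 to get c = 001010111111100.


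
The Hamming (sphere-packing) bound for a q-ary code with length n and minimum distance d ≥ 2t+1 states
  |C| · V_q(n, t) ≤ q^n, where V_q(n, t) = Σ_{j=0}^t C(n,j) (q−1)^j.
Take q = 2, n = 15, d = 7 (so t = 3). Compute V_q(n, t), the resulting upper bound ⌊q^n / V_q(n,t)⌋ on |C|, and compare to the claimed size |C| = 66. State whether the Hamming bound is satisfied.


V_q(n, t) = 576, q^n = 32768, Hamming bound = 56, |C| = 66 > bound (violated).

Step 1: Compute V_q(n, t) = Σ_{j=0}^3 C(n, j) (q−1)^j.
  j = 0: C(15,0)·(1)^0 = 1·1 = 1.
  j = 1: C(15,1)·(1)^1 = 15·1 = 15.
  j = 2: C(15,2)·(1)^2 = 105·1 = 105.
  j = 3: C(15,3)·(1)^3 = 455·1 = 455.
  V_q(n, t) = 1 + 15 + 105 + 455 = 576.
Step 2: q^n = 2^15 = 32768.
Step 3: Hamming bound ⌊q^n / V_q(n,t)⌋ = ⌊32768/576⌋ = 56.
Step 4: Compare |C| = 66 to 56: violated.
The claimed |C| lies above the Hamming bound, so no 2-ary code of length 15 with d ≥ 7 can have 66 codewords.


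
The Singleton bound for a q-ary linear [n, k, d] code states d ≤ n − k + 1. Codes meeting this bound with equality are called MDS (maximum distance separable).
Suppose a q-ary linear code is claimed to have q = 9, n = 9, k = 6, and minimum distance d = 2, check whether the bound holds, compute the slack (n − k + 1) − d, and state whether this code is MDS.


Singleton RHS = n − k + 1 = 4, slack = 2, bound satisfied, not MDS.

Singleton bound: d ≤ n − k + 1.
Here n = 9, k = 6, so n − k + 1 = 4.
Given d = 2, check d ≤ 4: YES.
Slack = (n − k + 1) − d = 2.
The code is NOT MDS (slack = 2 > 0).
Description: the claimed parameters are [9, 6, 2]_9; such a code would be non-MDS.


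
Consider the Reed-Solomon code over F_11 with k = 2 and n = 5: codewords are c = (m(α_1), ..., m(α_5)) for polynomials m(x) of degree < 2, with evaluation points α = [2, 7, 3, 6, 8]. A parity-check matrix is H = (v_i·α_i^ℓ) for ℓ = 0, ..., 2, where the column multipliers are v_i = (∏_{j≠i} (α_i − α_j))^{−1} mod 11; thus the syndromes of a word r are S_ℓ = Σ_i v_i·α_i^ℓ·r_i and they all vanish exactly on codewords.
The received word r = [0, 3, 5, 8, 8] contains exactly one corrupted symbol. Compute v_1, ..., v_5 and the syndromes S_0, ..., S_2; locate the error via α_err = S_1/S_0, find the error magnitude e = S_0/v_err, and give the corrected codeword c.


S = (5, 8, 4), error at position 4, error magnitude e = 10, c = [0, 3, 5, 9, 8].

Step 1: column multipliers v_i = (∏_{j≠i}(α_i − α_j))^{−1} mod 11.
  i = 1 (α = 2): (2−7)(2−3)(2−6)(2−8) = (−5)·(−1)·(−4)·(−6) = 120 ≡ 10, so v_1 = 10^{−1} = 10 (mod 11).
  i = 2 (α = 7): (7−2)(7−3)(7−6)(7−8) = 5·4·1·(−1) = −20 ≡ 2, so v_2 = 2^{−1} = 6 (mod 11).
  i = 3 (α = 3): (3−2)(3−7)(3−6)(3−8) = 1·(−4)·(−3)·(−5) = −60 ≡ 6, so v_3 = 6^{−1} = 2 (mod 11).
  i = 4 (α = 6): (6−2)(6−7)(6−3)(6−8) = 4·(−1)·3·(−2) = 24 ≡ 2, so v_4 = 2^{−1} = 6 (mod 11).
  i = 5 (α = 8): (8−2)(8−7)(8−3)(8−6) = 6·1·5·2 = 60 ≡ 5, so v_5 = 5^{−1} = 9 (mod 11).
  v = [10, 6, 2, 6, 9].
Step 2: syndromes of r = [0, 3, 5, 8, 8] (all sums mod 11).
  S_0 = Σ v_i r_i = 10·0 + 6·3 + 2·5 + 6·8 + 9·8 = 148 ≡ 5.
  S_1 = Σ v_i α_i r_i = 10·2·0 + 6·7·3 + 2·3·5 + 6·6·8 + 9·8·8 = 1020 ≡ 8.
  α_i^2 mod 11 = [4, 5, 9, 3, 9].
  S_2 = Σ v_i α_i^2 r_i = 10·4·0 + 6·5·3 + 2·9·5 + 6·3·8 + 9·9·8 = 972 ≡ 4.
  S = (5, 8, 4) ≠ 0, so r is not a codeword (an error is present).
Step 3: locate the error. For a single error e at position i, S_ℓ = v_i·e·α_i^ℓ, so α_err = S_1/S_0.
  S_0^{−1} = 5^{−1} = 9 (mod 11), so α_err = 8·9 = 72 ≡ 6 = α_4. Error position i = 4.
  Consistency check: S_2/S_1 = 4·7 = 28 ≡ 6 = α_err ✓ (single-error assumption holds).
Step 4: error magnitude e = S_0/v_4 = S_0·∏_{j≠4}(α_4 − α_j) = 5·2 = 10 ≡ 10 (mod 11).
Step 5: correct position 4: c_4 = r_4 − e = 8 − 10 ≡ 9 (mod 11). Hence c = [0, 3, 5, 9, 8].
  Check: interpolating c through the α_i gives m(x) = 1 + 5·x (degree < 2) with m(α_i) = c_i for every i, so c is indeed a codeword.


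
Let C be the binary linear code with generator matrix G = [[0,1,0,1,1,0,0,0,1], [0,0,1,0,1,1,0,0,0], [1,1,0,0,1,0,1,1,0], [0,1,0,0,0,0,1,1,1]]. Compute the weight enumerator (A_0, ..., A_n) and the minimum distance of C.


Weight distribution: A_0 = 1, A_3 = 3, A_4 = 4, A_5 = 4, A_6 = 2, A_7 = 1, A_8 = 1. Minimum distance d = 3.

Enumerate all 2^4 = 16 messages m ∈ F_2^4.
For each, compute codeword c = mG in F_2^9, then tally its weight.
  m = 0000 → c = 000000000, weight = 0.
  m = 1000 → c = 010110001, weight = 4.
  m = 0100 → c = 001011000, weight = 3.
  m = 1100 → c = 011101001, weight = 5.
  m = 0010 → c = 110010110, weight = 5.
  m = 1010 → c = 100100111, weight = 5.
  m = 0110 → c = 111001110, weight = 6.
  m = 1110 → c = 101111111, weight = 8.
  m = 0001 → c = 010000111, weight = 4.
  m = 1001 → c = 000110110, weight = 4.
  m = 0101 → c = 011011111, weight = 7.
  m = 1101 → c = 001101110, weight = 5.
  m = 0011 → c = 100010001, weight = 3.
  m = 1011 → c = 110100000, weight = 3.
  m = 0111 → c = 101001001, weight = 4.
  m = 1111 → c = 111111000, weight = 6.
Tally weights:
  weight 0: 1 codewords.
  weight 3: 3 codewords.
  weight 4: 4 codewords.
  weight 5: 4 codewords.
  weight 6: 2 codewords.
  weight 7: 1 codewords.
  weight 8: 1 codewords.
Minimum distance d = smallest w > 0 with A_w > 0 = 3.
Sanity: Σ A_w = 16 = 2^4 = 16 ✓.


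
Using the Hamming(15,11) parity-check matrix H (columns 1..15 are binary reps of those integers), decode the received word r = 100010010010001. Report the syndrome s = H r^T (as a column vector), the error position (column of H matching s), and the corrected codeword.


s = (1, 0, 0, 0)^T, error position = 8, corrected codeword c = 100010000010001

Compute s = H r^T mod 2 one row at a time:
  s_1 = 1 + 0 + 0 + 1 + 0 + 0 + 0 + 1 = 3 ≡ 1 (mod 2).
  s_2 = 0 + 1 + 0 + 0 + 0 + 0 + 0 + 1 = 2 ≡ 0 (mod 2).
  s_3 = 0 + 0 + 0 + 0 + 0 + 1 + 0 + 1 = 2 ≡ 0 (mod 2).
  s_4 = 1 + 0 + 1 + 0 + 0 + 1 + 0 + 1 = 4 ≡ 0 (mod 2).
s = (1, 0, 0, 0)^T — this equals column 8 of H (binary 1000), so error is at position 8.
Correct: flip bit 8 of r = 100010010010001 to get c = 100010000010001.


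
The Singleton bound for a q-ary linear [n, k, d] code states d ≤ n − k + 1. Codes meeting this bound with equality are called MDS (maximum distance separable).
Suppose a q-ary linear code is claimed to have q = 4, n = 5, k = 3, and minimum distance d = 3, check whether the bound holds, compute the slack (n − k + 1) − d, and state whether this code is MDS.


Singleton RHS = n − k + 1 = 3, slack = 0, bound satisfied, MDS.

Singleton bound: d ≤ n − k + 1.
Here n = 5, k = 3, so n − k + 1 = 3.
Given d = 3, check d ≤ 3: YES.
Slack = (n − k + 1) − d = 0.
The code is MDS (slack = 0).
Description: the claimed parameters are [5, 3, 3]_4; such a code would be MDS (meets Singleton bound).


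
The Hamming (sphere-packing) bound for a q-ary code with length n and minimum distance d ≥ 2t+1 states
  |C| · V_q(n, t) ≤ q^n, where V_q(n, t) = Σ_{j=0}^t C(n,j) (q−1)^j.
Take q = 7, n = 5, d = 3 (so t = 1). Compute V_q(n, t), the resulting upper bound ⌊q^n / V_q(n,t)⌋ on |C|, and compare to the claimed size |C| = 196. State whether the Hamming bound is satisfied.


V_q(n, t) = 31, q^n = 16807, Hamming bound = 542, |C| = 196 ≤ bound (satisfied).

Step 1: Compute V_q(n, t) = Σ_{j=0}^1 C(n, j) (q−1)^j.
  j = 0: C(5,0)·(6)^0 = 1·1 = 1.
  j = 1: C(5,1)·(6)^1 = 5·6 = 30.
  V_q(n, t) = 1 + 30 = 31.
Step 2: q^n = 7^5 = 16807.
Step 3: Hamming bound ⌊q^n / V_q(n,t)⌋ = ⌊16807/31⌋ = 542.
Step 4: Compare |C| = 196 to 542: satisfied.
The claimed |C| lies below the Hamming bound.


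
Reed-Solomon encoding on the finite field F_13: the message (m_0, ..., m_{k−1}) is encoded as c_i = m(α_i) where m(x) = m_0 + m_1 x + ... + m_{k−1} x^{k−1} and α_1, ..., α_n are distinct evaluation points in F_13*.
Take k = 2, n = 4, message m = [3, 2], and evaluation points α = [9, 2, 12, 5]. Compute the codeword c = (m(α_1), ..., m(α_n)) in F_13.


c = [8, 7, 1, 0]

Message polynomial: m(x) = 3 + 2·x (mod 13).
For each evaluation point α_i, compute m(α_i) mod 13:
  α_1 = 9: Horner steps 2 → 8, so m(9) = 8.
  α_2 = 2: Horner steps 2 → 7, so m(2) = 7.
  α_3 = 12: Horner steps 2 → 1, so m(12) = 1.
  α_4 = 5: Horner steps 2 → 0, so m(5) = 0.
Codeword c = [8, 7, 1, 0] ∈ F_13^4.


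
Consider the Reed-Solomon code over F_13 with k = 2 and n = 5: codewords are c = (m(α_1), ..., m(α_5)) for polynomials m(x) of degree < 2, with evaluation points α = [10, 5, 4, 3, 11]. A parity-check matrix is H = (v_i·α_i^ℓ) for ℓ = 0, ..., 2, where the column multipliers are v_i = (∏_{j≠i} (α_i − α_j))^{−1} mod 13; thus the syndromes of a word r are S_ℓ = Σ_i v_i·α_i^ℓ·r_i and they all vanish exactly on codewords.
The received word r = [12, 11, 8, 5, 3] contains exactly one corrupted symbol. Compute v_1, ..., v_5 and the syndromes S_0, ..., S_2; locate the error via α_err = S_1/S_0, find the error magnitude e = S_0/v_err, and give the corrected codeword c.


S = (7, 5, 11), error at position 1, error magnitude e = 12, c = [0, 11, 8, 5, 3].

Step 1: column multipliers v_i = (∏_{j≠i}(α_i − α_j))^{−1} mod 13.
  i = 1 (α = 10): (10−5)(10−4)(10−3)(10−11) = 5·6·7·(−1) = −210 ≡ 11, so v_1 = 11^{−1} = 6 (mod 13).
  i = 2 (α = 5): (5−10)(5−4)(5−3)(5−11) = (−5)·1·2·(−6) = 60 ≡ 8, so v_2 = 8^{−1} = 5 (mod 13).
  i = 3 (α = 4): (4−10)(4−5)(4−3)(4−11) = (−6)·(−1)·1·(−7) = −42 ≡ 10, so v_3 = 10^{−1} = 4 (mod 13).
  i = 4 (α = 3): (3−10)(3−5)(3−4)(3−11) = (−7)·(−2)·(−1)·(−8) = 112 ≡ 8, so v_4 = 8^{−1} = 5 (mod 13).
  i = 5 (α = 11): (11−10)(11−5)(11−4)(11−3) = 1·6·7·8 = 336 ≡ 11, so v_5 = 11^{−1} = 6 (mod 13).
  v = [6, 5, 4, 5, 6].
Step 2: syndromes of r = [12, 11, 8, 5, 3] (all sums mod 13).
  S_0 = Σ v_i r_i = 6·12 + 5·11 + 4·8 + 5·5 + 6·3 = 202 ≡ 7.
  S_1 = Σ v_i α_i r_i = 6·10·12 + 5·5·11 + 4·4·8 + 5·3·5 + 6·11·3 = 1396 ≡ 5.
  α_i^2 mod 13 = [9, 12, 3, 9, 4].
  S_2 = Σ v_i α_i^2 r_i = 6·9·12 + 5·12·11 + 4·3·8 + 5·9·5 + 6·4·3 = 1701 ≡ 11.
  S = (7, 5, 11) ≠ 0, so r is not a codeword (an error is present).
Step 3: locate the error. For a single error e at position i, S_ℓ = v_i·e·α_i^ℓ, so α_err = S_1/S_0.
  S_0^{−1} = 7^{−1} = 2 (mod 13), so α_err = 5·2 = 10 ≡ 10 = α_1. Error position i = 1.
  Consistency check: S_2/S_1 = 11·8 = 88 ≡ 10 = α_err ✓ (single-error assumption holds).
Step 4: error magnitude e = S_0/v_1 = S_0·∏_{j≠1}(α_1 − α_j) = 7·11 = 77 ≡ 12 (mod 13).
Step 5: correct position 1: c_1 = r_1 − e = 12 − 12 ≡ 0 (mod 13). Hence c = [0, 11, 8, 5, 3].
  Check: interpolating c through the α_i gives m(x) = 9 + 3·x (degree < 2) with m(α_i) = c_i for every i, so c is indeed a codeword.


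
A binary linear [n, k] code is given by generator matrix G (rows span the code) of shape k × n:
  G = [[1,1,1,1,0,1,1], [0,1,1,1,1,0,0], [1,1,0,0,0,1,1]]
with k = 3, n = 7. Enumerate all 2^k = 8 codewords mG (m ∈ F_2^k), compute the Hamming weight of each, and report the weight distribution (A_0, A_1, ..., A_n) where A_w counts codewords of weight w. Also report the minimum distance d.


Weight distribution: A_0 = 1, A_2 = 2, A_4 = 3, A_6 = 2. Minimum distance d = 2.

Enumerate all 2^3 = 8 messages m ∈ F_2^3.
For each, compute codeword c = mG in F_2^7, then tally its weight.
  m = 000 → c = 0000000, weight = 0.
  m = 100 → c = 1111011, weight = 6.
  m = 010 → c = 0111100, weight = 4.
  m = 110 → c = 1000111, weight = 4.
  m = 001 → c = 1100011, weight = 4.
  m = 101 → c = 0011000, weight = 2.
  m = 011 → c = 1011111, weight = 6.
  m = 111 → c = 0100100, weight = 2.
Tally weights:
  weight 0: 1 codewords.
  weight 2: 2 codewords.
  weight 4: 3 codewords.
  weight 6: 2 codewords.
Minimum distance d = smallest w > 0 with A_w > 0 = 2.
Sanity: Σ A_w = 8 = 2^3 = 8 ✓.


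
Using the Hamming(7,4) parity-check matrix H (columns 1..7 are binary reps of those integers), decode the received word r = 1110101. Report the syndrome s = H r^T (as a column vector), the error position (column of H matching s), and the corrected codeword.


s = (0, 1, 0)^T, error position = 2, corrected codeword c = 1010101

Compute s = H r^T mod 2 one row at a time:
  s_1 = 0 + 1 + 0 + 1 = 2 ≡ 0 (mod 2).
  s_2 = 1 + 1 + 0 + 1 = 3 ≡ 1 (mod 2).
  s_3 = 1 + 1 + 1 + 1 = 4 ≡ 0 (mod 2).
s = (0, 1, 0)^T — this equals column 2 of H (binary 010), so error is at position 2.
Correct: flip bit 2 of r = 1110101 to get c = 1010101.


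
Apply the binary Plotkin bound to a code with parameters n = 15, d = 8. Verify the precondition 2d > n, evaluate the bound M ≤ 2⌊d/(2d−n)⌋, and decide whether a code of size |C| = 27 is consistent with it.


Plotkin bound M ≤ 16; given |C| = 27 > bound (violated).

Check applicability: 2d = 16, n = 15.
2d − n = 1 > 0, so Plotkin applies.
Compute d/(2d−n) = 8/1 ≈ 8.0000.
⌊d/(2d−n)⌋ = 8.
Plotkin bound: M ≤ 2·8 = 16.
Given |C| = 27, check: VIOLATED.
This |C| is above the Plotkin bound, so no binary code with n = 15, d = 8 and 27 codewords exists.


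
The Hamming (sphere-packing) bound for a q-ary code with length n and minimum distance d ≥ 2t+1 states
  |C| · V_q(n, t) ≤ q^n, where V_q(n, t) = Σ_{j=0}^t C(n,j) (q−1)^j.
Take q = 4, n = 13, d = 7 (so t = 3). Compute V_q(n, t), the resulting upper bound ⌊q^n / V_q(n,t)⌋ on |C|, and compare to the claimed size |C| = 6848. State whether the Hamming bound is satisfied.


V_q(n, t) = 8464, q^n = 67108864, Hamming bound = 7928, |C| = 6848 ≤ bound (satisfied).

Step 1: Compute V_q(n, t) = Σ_{j=0}^3 C(n, j) (q−1)^j.
  j = 0: C(13,0)·(3)^0 = 1·1 = 1.
  j = 1: C(13,1)·(3)^1 = 13·3 = 39.
  j = 2: C(13,2)·(3)^2 = 78·9 = 702.
  j = 3: C(13,3)·(3)^3 = 286·27 = 7722.
  V_q(n, t) = 1 + 39 + 702 + 7722 = 8464.
Step 2: q^n = 4^13 = 67108864.
Step 3: Hamming bound ⌊q^n / V_q(n,t)⌋ = ⌊67108864/8464⌋ = 7928.
Step 4: Compare |C| = 6848 to 7928: satisfied.
The claimed |C| lies below the Hamming bound.
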